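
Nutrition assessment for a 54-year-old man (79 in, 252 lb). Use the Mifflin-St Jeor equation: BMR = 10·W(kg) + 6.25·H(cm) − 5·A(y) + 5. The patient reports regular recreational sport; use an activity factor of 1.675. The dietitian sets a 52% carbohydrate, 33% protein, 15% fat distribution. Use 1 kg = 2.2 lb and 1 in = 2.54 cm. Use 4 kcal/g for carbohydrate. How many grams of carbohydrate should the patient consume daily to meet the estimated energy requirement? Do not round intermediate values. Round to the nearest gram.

465 g/day

Convert to metric: weight = 252 ÷ 2.2 = 114.5455 kg; height = 79 × 2.54 = 200.66 cm.
Mifflin-St Jeor (male): BMR = 10(114.5455) + 6.25(200.66) − 5(54) + 5 = 1145.4545 + 1254.125 − 270 + 5 = 2134.5795 kcal/day.
TEE = 2134.5795 × 1.675 = 3575.4207 kcal/day.
Carbohydrate energy = 52% × 3575.4207 = 1859.2188 kcal.
Carbohydrate = 1859.2188 ÷ 4 kcal/g = 464.8047 g.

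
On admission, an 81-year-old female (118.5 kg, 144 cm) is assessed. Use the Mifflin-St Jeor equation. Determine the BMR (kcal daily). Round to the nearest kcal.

Mifflin-St Jeor (female): BMR = 10(118.5) + 6.25(144) − 5(81) − 161 = 1185 + 900 − 405 − 161 = 1519 kcal/day.

1519 kcal daily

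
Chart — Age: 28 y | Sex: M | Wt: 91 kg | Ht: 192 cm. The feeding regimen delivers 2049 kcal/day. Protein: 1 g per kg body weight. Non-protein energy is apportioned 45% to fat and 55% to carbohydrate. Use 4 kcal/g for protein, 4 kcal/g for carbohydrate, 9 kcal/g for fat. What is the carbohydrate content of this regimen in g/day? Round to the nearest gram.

232 g/day

Protein = 1 × 91 = 91 g → 91 × 4 = 364 kcal.
Non-protein calories = 2049 − 364 = 1685 kcal.
Fat: 45% × 1685 = 758.25 kcal; carbohydrate: 926.75 kcal.
Carbohydrate: 926.75 kcal ÷ 4 kcal/g = 231.6875 g.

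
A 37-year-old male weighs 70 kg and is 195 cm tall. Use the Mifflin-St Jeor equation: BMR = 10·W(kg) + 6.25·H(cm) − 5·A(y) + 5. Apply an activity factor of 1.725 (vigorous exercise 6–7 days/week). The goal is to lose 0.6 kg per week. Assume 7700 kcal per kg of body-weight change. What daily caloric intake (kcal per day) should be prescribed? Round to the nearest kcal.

2339 kcal per day

Mifflin-St Jeor (male): BMR = 10(70) + 6.25(195) − 5(37) + 5 = 700 + 1218.75 − 185 + 5 = 1738.75 kcal/day.
TEE = 1738.75 × 1.725 = 2999.3438 kcal/day.
Required daily deficit = 0.6 × 7700 ÷ 7 = 660 kcal/day.
Target intake = 2999.3438 − 660 = 2339.3438 kcal/day.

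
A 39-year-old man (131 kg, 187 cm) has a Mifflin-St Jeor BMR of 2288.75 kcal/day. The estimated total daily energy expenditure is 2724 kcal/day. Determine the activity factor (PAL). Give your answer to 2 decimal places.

Activity factor = TEE ÷ BMR = 2724 ÷ 2288.75 = 1.19.

1.19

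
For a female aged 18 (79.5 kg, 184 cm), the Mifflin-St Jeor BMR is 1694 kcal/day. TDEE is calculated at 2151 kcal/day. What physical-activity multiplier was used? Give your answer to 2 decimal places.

1.27

Activity factor = TEE ÷ BMR = 2151 ÷ 1694 = 1.27.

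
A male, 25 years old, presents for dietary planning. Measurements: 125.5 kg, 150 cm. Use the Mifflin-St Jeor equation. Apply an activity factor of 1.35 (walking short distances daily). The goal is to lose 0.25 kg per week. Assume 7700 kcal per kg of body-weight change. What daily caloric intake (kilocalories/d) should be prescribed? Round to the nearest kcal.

2523 kilocalories/d

Mifflin-St Jeor (male): BMR = 10(125.5) + 6.25(150) − 5(25) + 5 = 1255 + 937.5 − 125 + 5 = 2072.5 kcal/day.
TEE = 2072.5 × 1.35 = 2797.875 kcal/day.
Required daily deficit = 0.25 × 7700 ÷ 7 = 275 kcal/day.
Target intake = 2797.875 − 275 = 2522.875 kcal/day.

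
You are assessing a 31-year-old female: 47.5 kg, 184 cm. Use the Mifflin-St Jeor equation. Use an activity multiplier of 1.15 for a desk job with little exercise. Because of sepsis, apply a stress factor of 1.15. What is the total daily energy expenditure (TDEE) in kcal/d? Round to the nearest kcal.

1731 kcal/d

Mifflin-St Jeor (female): BMR = 10(47.5) + 6.25(184) − 5(31) − 161 = 475 + 1150 − 155 − 161 = 1309 kcal/day.
TEE = BMR × activity factor = 1309 × 1.15 = 1505.35 kcal/day.
Apply stress factor: 1505.35 × 1.15 = 1731.1525 kcal/day.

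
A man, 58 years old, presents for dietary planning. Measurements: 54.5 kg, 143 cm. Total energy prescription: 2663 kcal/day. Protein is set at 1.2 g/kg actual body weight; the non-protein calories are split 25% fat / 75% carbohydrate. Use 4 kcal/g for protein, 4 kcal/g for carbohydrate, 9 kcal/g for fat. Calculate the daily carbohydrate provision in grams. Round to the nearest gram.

Protein = 1.2 × 54.5 = 65.4 g → 65.4 × 4 = 261.6 kcal.
Non-protein calories = 2663 − 261.6 = 2401.4 kcal.
Fat: 25% × 2401.4 = 600.35 kcal; carbohydrate: 1801.05 kcal.
Carbohydrate: 1801.05 kcal ÷ 4 kcal/g = 450.2625 g.

450 g/day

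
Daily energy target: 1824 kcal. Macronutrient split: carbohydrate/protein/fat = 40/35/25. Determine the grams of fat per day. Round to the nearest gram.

Fat energy = 25% × 1824 = 456 kcal.
At 9 kcal/g: 456 ÷ 9 = 50.6667 g.

51 g/day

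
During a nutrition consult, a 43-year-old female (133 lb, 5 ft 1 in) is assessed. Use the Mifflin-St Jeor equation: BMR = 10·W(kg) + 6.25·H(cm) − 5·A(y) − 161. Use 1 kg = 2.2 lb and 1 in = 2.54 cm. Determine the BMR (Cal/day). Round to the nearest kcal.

Convert to metric: weight = 133 ÷ 2.2 = 60.4545 kg; height = (5×12 + 1) × 2.54 = 61 × 2.54 = 154.94 cm.
Mifflin-St Jeor (female): BMR = 10(60.4545) + 6.25(154.94) − 5(43) − 161 = 604.5455 + 968.375 − 215 − 161 = 1196.9205 kcal/day.

1197 Cal/day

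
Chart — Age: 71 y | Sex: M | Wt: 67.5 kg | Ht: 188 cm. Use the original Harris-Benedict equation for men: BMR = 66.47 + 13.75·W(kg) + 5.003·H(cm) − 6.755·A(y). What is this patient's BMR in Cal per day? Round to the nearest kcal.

1456 Cal per day

Harris-Benedict: BMR = 66.47 + 13.75(67.5) + 5.003(188) − 6.755(71) = 1455.554 kcal/day.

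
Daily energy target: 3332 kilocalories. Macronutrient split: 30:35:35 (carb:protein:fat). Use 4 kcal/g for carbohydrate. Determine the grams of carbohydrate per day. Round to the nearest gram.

Carbohydrate energy = 30% × 3332 = 999.6 kcal.
At 4 kcal/g: 999.6 ÷ 4 = 249.9 g.

250 g/day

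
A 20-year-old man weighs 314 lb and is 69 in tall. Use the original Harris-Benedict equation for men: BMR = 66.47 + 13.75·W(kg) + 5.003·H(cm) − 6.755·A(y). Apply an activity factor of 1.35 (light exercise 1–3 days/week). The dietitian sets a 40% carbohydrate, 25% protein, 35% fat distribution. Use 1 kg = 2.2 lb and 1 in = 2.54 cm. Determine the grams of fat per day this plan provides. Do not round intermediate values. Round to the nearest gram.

Convert to metric: weight = 314 ÷ 2.2 = 142.7273 kg; height = 69 × 2.54 = 175.26 cm.
Harris-Benedict: BMR = 66.47 + 13.75(142.7273) + 5.003(175.26) − 6.755(20) = 2770.6958 kcal/day.
TEE = 2770.6958 × 1.35 = 3740.4393 kcal/day.
Fat energy = 35% × 3740.4393 = 1309.1538 kcal.
Fat = 1309.1538 ÷ 9 kcal/g = 145.4615 g.

145 g/day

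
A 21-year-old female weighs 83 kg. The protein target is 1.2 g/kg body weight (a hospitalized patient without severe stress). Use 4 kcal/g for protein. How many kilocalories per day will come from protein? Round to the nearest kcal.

Protein = 1.2 g/kg × 83 kg = 99.6 g/day.
Protein energy = 99.6 g × 4 kcal/g = 398.4 kcal/day.

398 kcal/day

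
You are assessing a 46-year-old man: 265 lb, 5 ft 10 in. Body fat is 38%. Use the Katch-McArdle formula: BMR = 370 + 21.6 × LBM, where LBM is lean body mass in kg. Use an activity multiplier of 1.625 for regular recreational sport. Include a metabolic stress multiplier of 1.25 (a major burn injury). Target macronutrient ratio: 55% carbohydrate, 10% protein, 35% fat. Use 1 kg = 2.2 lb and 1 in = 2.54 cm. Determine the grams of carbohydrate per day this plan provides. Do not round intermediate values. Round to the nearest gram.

554 g/day

Convert to metric: weight = 265 ÷ 2.2 = 120.4545 kg; height = (5×12 + 10) × 2.54 = 70 × 2.54 = 177.8 cm.
LBM = 120.4545 × (1 − 0.38) = 74.6818 kg. Katch-McArdle: BMR = 370 + 21.6 × 74.6818 = 1983.1273 kcal/day.
TEE = 1983.1273 × 1.625 = 3222.5818 kcal/day.
With stress factor 1.25: 3222.5818 × 1.25 = 4028.2273 kcal/day.
Carbohydrate energy = 55% × 4028.2273 = 2215.525 kcal.
Carbohydrate = 2215.525 ÷ 4 kcal/g = 553.8813 g.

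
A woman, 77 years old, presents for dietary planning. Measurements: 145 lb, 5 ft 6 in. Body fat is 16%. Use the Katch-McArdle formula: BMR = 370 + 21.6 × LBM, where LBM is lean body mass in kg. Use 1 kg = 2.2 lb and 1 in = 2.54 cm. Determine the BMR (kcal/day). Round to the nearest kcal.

Convert to metric: weight = 145 ÷ 2.2 = 65.9091 kg; height = (5×12 + 6) × 2.54 = 66 × 2.54 = 167.64 cm.
LBM = 65.9091 × (1 − 0.16) = 55.3636 kg. Katch-McArdle: BMR = 370 + 21.6 × 55.3636 = 1565.8545 kcal/day.

1566 kcal/day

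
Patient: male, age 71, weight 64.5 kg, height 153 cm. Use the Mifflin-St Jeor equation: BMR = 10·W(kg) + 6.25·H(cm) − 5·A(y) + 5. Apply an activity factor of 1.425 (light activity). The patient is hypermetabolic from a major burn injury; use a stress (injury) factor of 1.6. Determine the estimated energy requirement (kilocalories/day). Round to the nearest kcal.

2853 kilocalories/day

Mifflin-St Jeor (male): BMR = 10(64.5) + 6.25(153) − 5(71) + 5 = 645 + 956.25 − 355 + 5 = 1251.25 kcal/day.
TEE = BMR × activity factor = 1251.25 × 1.425 = 1783.0313 kcal/day.
Apply stress factor: 1783.0313 × 1.6 = 2852.85 kcal/day.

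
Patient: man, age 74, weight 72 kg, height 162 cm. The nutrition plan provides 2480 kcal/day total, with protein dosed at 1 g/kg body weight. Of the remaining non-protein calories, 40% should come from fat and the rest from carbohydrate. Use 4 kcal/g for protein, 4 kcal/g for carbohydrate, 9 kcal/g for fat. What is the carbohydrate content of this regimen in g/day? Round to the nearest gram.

Protein = 1 × 72 = 72 g → 72 × 4 = 288 kcal.
Non-protein calories = 2480 − 288 = 2192 kcal.
Fat: 40% × 2192 = 876.8 kcal; carbohydrate: 1315.2 kcal.
Carbohydrate: 1315.2 kcal ÷ 4 kcal/g = 328.8 g.

329 g/day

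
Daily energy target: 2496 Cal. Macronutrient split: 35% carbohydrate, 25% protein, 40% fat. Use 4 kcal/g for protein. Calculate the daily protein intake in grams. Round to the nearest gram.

156 g/day

Protein energy = 25% × 2496 = 624 kcal.
At 4 kcal/g: 624 ÷ 4 = 156 g.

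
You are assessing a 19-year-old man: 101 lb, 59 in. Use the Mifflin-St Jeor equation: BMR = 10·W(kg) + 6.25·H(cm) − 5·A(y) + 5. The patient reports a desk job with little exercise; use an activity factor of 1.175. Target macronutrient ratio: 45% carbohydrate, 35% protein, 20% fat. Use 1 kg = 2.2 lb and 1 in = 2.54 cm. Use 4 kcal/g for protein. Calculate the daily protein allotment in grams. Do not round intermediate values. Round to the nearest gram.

134 g/day

Convert to metric: weight = 101 ÷ 2.2 = 45.9091 kg; height = 59 × 2.54 = 149.86 cm.
Mifflin-St Jeor (male): BMR = 10(45.9091) + 6.25(149.86) − 5(19) + 5 = 459.0909 + 936.625 − 95 + 5 = 1305.7159 kcal/day.
TEE = 1305.7159 × 1.175 = 1534.2162 kcal/day.
Protein energy = 35% × 1534.2162 = 536.9757 kcal.
Protein = 536.9757 ÷ 4 kcal/g = 134.2439 g.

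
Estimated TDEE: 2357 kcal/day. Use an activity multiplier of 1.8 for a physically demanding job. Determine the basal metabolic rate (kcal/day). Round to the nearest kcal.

1309 kcal/day

BMR = TEE ÷ activity factor = 2357 ÷ 1.8 = 1309.4444 kcal/day.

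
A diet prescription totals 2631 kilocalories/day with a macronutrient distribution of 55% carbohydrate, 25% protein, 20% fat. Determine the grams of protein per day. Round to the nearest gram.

164 g/day

Protein energy = 25% × 2631 = 657.75 kcal.
At 4 kcal/g: 657.75 ÷ 4 = 164.4375 g.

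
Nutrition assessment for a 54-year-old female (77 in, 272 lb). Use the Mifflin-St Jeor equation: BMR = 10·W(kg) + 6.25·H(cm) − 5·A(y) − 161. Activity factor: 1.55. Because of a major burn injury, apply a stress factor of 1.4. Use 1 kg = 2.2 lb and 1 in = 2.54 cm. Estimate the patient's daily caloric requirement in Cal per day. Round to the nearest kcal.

Convert to metric: weight = 272 ÷ 2.2 = 123.6364 kg; height = 77 × 2.54 = 195.58 cm.
Mifflin-St Jeor (female): BMR = 10(123.6364) + 6.25(195.58) − 5(54) − 161 = 1236.3636 + 1222.375 − 270 − 161 = 2027.7386 kcal/day.
TEE = BMR × activity factor = 2027.7386 × 1.55 = 3142.9949 kcal/day.
Apply stress factor: 3142.9949 × 1.4 = 4400.1928 kcal/day.

4400 Cal per day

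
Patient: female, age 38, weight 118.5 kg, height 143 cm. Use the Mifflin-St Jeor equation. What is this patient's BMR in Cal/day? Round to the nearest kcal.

1728 Cal/day

Mifflin-St Jeor (female): BMR = 10(118.5) + 6.25(143) − 5(38) − 161 = 1185 + 893.75 − 190 − 161 = 1727.75 kcal/day.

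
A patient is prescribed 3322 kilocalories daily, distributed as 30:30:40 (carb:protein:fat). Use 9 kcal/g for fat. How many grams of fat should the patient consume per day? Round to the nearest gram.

Fat energy = 40% × 3322 = 1328.8 kcal.
At 9 kcal/g: 1328.8 ÷ 9 = 147.6444 g.

148 g/day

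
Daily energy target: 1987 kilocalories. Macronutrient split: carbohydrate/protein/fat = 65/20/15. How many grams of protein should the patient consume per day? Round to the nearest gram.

Protein energy = 20% × 1987 = 397.4 kcal.
At 4 kcal/g: 397.4 ÷ 4 = 99.35 g.

99 g/day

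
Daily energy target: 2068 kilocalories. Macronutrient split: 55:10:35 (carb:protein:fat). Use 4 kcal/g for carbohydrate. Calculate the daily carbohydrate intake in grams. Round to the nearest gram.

Carbohydrate energy = 55% × 2068 = 1137.4 kcal.
At 4 kcal/g: 1137.4 ÷ 4 = 284.35 g.

284 g/day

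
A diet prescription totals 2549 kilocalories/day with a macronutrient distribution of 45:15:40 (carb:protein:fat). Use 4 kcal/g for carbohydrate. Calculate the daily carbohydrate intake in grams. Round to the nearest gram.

Carbohydrate energy = 45% × 2549 = 1147.05 kcal.
At 4 kcal/g: 1147.05 ÷ 4 = 286.7625 g.

287 g/day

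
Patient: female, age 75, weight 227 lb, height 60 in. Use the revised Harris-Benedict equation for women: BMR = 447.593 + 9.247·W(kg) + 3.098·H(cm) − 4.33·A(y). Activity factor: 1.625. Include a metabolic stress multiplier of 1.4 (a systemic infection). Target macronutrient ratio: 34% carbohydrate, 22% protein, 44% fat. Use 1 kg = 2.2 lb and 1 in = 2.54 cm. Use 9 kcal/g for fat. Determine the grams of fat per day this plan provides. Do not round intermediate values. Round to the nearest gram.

172 g/day

Convert to metric: weight = 227 ÷ 2.2 = 103.1818 kg; height = 60 × 2.54 = 152.4 cm.
Harris-Benedict: BMR = 447.593 + 9.247(103.1818) + 3.098(152.4) − 4.33(75) = 1549.1005 kcal/day.
TEE = 1549.1005 × 1.625 = 2517.2883 kcal/day.
With stress factor 1.4: 2517.2883 × 1.4 = 3524.2036 kcal/day.
Fat energy = 44% × 3524.2036 = 1550.6496 kcal.
Fat = 1550.6496 ÷ 9 kcal/g = 172.2944 g.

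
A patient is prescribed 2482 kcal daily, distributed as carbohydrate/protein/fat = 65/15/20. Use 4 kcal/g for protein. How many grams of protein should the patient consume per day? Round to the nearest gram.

Protein energy = 15% × 2482 = 372.3 kcal.
At 4 kcal/g: 372.3 ÷ 4 = 93.075 g.

93 g/day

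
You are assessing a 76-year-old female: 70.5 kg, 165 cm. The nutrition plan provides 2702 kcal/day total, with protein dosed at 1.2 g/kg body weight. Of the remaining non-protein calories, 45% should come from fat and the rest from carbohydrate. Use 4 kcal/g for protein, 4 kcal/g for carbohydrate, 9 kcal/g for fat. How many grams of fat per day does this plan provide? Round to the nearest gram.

Protein = 1.2 × 70.5 = 84.6 g → 84.6 × 4 = 338.4 kcal.
Non-protein calories = 2702 − 338.4 = 2363.6 kcal.
Fat: 45% × 2363.6 = 1063.62 kcal; carbohydrate: 1299.98 kcal.
Fat: 1063.62 kcal ÷ 9 kcal/g = 118.18 g.

118 g/day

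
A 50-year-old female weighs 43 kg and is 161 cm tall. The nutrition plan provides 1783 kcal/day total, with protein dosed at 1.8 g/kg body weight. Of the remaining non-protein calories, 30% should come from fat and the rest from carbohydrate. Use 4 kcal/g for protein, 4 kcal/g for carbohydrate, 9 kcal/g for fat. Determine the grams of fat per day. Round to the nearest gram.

49 g/day

Protein = 1.8 × 43 = 77.4 g → 77.4 × 4 = 309.6 kcal.
Non-protein calories = 1783 − 309.6 = 1473.4 kcal.
Fat: 30% × 1473.4 = 442.02 kcal; carbohydrate: 1031.38 kcal.
Fat: 442.02 kcal ÷ 9 kcal/g = 49.1133 g.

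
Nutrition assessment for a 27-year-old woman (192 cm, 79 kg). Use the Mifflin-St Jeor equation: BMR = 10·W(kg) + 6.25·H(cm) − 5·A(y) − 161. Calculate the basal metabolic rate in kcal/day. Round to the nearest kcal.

Mifflin-St Jeor (female): BMR = 10(79) + 6.25(192) − 5(27) − 161 = 790 + 1200 − 135 − 161 = 1694 kcal/day.

1694 kcal/day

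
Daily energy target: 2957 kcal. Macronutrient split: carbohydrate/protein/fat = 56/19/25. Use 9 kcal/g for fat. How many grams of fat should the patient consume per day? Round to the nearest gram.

Fat energy = 25% × 2957 = 739.25 kcal.
At 9 kcal/g: 739.25 ÷ 9 = 82.1389 g.

82 g/day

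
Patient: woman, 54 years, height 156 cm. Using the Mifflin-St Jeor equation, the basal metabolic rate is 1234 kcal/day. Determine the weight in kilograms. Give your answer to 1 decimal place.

69.0 kg

1234 = 10·W + 6.25(156) − 5(54) − 161
10·W = 1234 − 544 = 690, so W = 69 kg.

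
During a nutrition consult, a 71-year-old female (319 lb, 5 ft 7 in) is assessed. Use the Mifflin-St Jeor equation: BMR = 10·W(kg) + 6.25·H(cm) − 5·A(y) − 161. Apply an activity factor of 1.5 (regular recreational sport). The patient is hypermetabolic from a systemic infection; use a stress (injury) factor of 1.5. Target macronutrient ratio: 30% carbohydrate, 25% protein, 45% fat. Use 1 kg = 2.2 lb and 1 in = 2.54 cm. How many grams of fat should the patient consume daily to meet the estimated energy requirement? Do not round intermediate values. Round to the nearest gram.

Convert to metric: weight = 319 ÷ 2.2 = 145 kg; height = (5×12 + 7) × 2.54 = 67 × 2.54 = 170.18 cm.
Mifflin-St Jeor (female): BMR = 10(145) + 6.25(170.18) − 5(71) − 161 = 1450 + 1063.625 − 355 − 161 = 1997.625 kcal/day.
TEE = 1997.625 × 1.5 = 2996.4375 kcal/day.
With stress factor 1.5: 2996.4375 × 1.5 = 4494.6563 kcal/day.
Fat energy = 45% × 4494.6563 = 2022.5953 kcal.
Fat = 2022.5953 ÷ 9 kcal/g = 224.7328 g.

225 g/day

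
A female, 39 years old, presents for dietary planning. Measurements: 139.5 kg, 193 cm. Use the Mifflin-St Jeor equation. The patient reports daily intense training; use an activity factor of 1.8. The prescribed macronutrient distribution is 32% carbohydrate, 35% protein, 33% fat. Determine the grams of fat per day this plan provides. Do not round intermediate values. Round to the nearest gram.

Mifflin-St Jeor (female): BMR = 10(139.5) + 6.25(193) − 5(39) − 161 = 1395 + 1206.25 − 195 − 161 = 2245.25 kcal/day.
TEE = 2245.25 × 1.8 = 4041.45 kcal/day.
Fat energy = 33% × 4041.45 = 1333.6785 kcal.
Fat = 1333.6785 ÷ 9 kcal/g = 148.1865 g.

148 g/day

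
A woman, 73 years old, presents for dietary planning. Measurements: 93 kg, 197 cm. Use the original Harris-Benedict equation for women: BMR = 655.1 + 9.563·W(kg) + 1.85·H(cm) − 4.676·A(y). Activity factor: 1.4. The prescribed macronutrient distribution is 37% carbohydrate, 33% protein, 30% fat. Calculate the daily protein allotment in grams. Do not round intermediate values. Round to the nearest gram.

181 g/day

Harris-Benedict: BMR = 655.1 + 9.563(93) + 1.85(197) − 4.676(73) = 1567.561 kcal/day.
TEE = 1567.561 × 1.4 = 2194.5854 kcal/day.
Protein energy = 33% × 2194.5854 = 724.2132 kcal.
Protein = 724.2132 ÷ 4 kcal/g = 181.0533 g.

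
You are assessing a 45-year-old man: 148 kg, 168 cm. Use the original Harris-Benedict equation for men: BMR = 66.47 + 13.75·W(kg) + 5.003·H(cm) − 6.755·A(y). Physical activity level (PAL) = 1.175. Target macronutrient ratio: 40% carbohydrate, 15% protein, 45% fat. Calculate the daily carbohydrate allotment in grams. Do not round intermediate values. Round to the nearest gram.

310 g/day

Harris-Benedict: BMR = 66.47 + 13.75(148) + 5.003(168) − 6.755(45) = 2637.999 kcal/day.
TEE = 2637.999 × 1.175 = 3099.6488 kcal/day.
Carbohydrate energy = 40% × 3099.6488 = 1239.8595 kcal.
Carbohydrate = 1239.8595 ÷ 4 kcal/g = 309.9649 g.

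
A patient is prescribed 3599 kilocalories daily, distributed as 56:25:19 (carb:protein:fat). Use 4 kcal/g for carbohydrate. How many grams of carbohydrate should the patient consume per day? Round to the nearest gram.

504 g/day

Carbohydrate energy = 56% × 3599 = 2015.44 kcal.
At 4 kcal/g: 2015.44 ÷ 4 = 503.86 g.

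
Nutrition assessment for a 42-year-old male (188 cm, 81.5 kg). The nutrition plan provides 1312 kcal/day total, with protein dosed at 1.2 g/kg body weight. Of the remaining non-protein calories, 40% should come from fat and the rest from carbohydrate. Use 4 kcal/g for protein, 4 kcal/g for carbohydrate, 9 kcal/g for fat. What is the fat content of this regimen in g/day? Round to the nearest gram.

41 g/day

Protein = 1.2 × 81.5 = 97.8 g → 97.8 × 4 = 391.2 kcal.
Non-protein calories = 1312 − 391.2 = 920.8 kcal.
Fat: 40% × 920.8 = 368.32 kcal; carbohydrate: 552.48 kcal.
Fat: 368.32 kcal ÷ 9 kcal/g = 40.9244 g.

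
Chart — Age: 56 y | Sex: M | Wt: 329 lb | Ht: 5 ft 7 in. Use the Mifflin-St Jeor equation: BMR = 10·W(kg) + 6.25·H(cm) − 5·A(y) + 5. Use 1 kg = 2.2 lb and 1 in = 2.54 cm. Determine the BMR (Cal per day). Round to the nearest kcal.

2284 Cal per day

Convert to metric: weight = 329 ÷ 2.2 = 149.5455 kg; height = (5×12 + 7) × 2.54 = 67 × 2.54 = 170.18 cm.
Mifflin-St Jeor (male): BMR = 10(149.5455) + 6.25(170.18) − 5(56) + 5 = 1495.4545 + 1063.625 − 280 + 5 = 2284.0795 kcal/day.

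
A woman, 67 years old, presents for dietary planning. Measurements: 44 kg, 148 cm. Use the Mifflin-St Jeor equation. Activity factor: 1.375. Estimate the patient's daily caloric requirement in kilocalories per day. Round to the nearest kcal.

1195 kilocalories per day

Mifflin-St Jeor (female): BMR = 10(44) + 6.25(148) − 5(67) − 161 = 440 + 925 − 335 − 161 = 869 kcal/day.
TEE = BMR × activity factor = 869 × 1.375 = 1194.875 kcal/day.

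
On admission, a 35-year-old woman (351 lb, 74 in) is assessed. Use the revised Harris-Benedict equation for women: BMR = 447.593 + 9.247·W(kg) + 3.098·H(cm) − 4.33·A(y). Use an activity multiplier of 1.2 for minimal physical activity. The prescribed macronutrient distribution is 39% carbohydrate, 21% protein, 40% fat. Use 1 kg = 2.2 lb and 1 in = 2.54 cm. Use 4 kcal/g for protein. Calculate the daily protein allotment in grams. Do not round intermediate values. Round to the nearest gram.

148 g/day

Convert to metric: weight = 351 ÷ 2.2 = 159.5455 kg; height = 74 × 2.54 = 187.96 cm.
Harris-Benedict: BMR = 447.593 + 9.247(159.5455) + 3.098(187.96) − 4.33(35) = 2353.6599 kcal/day.
TEE = 2353.6599 × 1.2 = 2824.3919 kcal/day.
Protein energy = 21% × 2824.3919 = 593.1223 kcal.
Protein = 593.1223 ÷ 4 kcal/g = 148.2806 g.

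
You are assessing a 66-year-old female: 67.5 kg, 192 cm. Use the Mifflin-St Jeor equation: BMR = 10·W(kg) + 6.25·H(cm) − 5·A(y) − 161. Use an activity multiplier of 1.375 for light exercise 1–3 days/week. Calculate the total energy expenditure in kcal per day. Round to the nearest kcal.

Mifflin-St Jeor (female): BMR = 10(67.5) + 6.25(192) − 5(66) − 161 = 675 + 1200 − 330 − 161 = 1384 kcal/day.
TEE = BMR × activity factor = 1384 × 1.375 = 1903 kcal/day.

1903 kcal per day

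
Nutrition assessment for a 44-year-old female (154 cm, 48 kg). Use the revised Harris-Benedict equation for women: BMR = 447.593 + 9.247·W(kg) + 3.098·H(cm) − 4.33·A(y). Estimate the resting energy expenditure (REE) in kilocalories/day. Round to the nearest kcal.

Harris-Benedict: BMR = 447.593 + 9.247(48) + 3.098(154) − 4.33(44) = 1178.021 kcal/day.

1178 kilocalories/day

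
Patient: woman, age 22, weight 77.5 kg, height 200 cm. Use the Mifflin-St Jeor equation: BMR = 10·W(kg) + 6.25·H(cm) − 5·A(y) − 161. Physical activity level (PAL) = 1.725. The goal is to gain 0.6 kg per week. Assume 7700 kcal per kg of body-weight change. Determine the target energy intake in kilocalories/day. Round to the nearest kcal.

Mifflin-St Jeor (female): BMR = 10(77.5) + 6.25(200) − 5(22) − 161 = 775 + 1250 − 110 − 161 = 1754 kcal/day.
TEE = 1754 × 1.725 = 3025.65 kcal/day.
Required daily surplus = 0.6 × 7700 ÷ 7 = 660 kcal/day.
Target intake = 3025.65 + 660 = 3685.65 kcal/day.

3686 kilocalories/day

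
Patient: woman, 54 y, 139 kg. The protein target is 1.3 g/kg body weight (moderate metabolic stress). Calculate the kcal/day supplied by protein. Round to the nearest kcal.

Protein = 1.3 g/kg × 139 kg = 180.7 g/day.
Protein energy = 180.7 g × 4 kcal/g = 722.8 kcal/day.

723 kcal/day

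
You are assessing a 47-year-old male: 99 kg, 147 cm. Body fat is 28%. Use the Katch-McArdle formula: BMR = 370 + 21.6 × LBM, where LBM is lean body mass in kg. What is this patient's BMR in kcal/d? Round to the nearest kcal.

LBM = 99 × (1 − 0.28) = 71.28 kg. Katch-McArdle: BMR = 370 + 21.6 × 71.28 = 1909.648 kcal/day.

1910 kcal/d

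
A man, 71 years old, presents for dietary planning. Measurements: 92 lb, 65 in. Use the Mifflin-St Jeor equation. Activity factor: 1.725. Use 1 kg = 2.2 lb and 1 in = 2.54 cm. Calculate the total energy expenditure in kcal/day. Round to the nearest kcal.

1898 kcal/day

Convert to metric: weight = 92 ÷ 2.2 = 41.8182 kg; height = 65 × 2.54 = 165.1 cm.
Mifflin-St Jeor (male): BMR = 10(41.8182) + 6.25(165.1) − 5(71) + 5 = 418.1818 + 1031.875 − 355 + 5 = 1100.0568 kcal/day.
TEE = BMR × activity factor = 1100.0568 × 1.725 = 1897.598 kcal/day.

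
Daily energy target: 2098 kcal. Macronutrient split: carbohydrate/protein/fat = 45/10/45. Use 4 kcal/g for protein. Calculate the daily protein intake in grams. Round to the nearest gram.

52 g/day

Protein energy = 10% × 2098 = 209.8 kcal.
At 4 kcal/g: 209.8 ÷ 4 = 52.45 g.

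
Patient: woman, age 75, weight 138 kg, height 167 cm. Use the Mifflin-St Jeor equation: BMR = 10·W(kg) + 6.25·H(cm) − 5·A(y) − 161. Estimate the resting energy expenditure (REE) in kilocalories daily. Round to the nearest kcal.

1888 kilocalories daily

Mifflin-St Jeor (female): BMR = 10(138) + 6.25(167) − 5(75) − 161 = 1380 + 1043.75 − 375 − 161 = 1887.75 kcal/day.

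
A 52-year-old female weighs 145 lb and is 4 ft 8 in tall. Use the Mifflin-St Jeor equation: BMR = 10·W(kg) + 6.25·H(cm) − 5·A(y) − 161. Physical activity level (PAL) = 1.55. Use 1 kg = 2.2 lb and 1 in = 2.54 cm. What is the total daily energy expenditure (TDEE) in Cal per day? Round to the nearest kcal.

Convert to metric: weight = 145 ÷ 2.2 = 65.9091 kg; height = (4×12 + 8) × 2.54 = 56 × 2.54 = 142.24 cm.
Mifflin-St Jeor (female): BMR = 10(65.9091) + 6.25(142.24) − 5(52) − 161 = 659.0909 + 889 − 260 − 161 = 1127.0909 kcal/day.
TEE = BMR × activity factor = 1127.0909 × 1.55 = 1746.9909 kcal/day.

1747 Cal per day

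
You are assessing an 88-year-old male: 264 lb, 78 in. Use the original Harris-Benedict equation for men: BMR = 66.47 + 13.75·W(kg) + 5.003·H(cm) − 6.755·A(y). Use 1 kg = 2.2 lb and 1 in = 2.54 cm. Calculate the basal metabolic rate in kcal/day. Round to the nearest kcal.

2113 kcal/day

Convert to metric: weight = 264 ÷ 2.2 = 120 kg; height = 78 × 2.54 = 198.12 cm.
Harris-Benedict: BMR = 66.47 + 13.75(120) + 5.003(198.12) − 6.755(88) = 2113.2244 kcal/day.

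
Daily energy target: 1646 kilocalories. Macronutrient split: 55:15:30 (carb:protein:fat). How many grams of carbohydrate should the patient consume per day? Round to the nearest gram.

226 g/day

Carbohydrate energy = 55% × 1646 = 905.3 kcal.
At 4 kcal/g: 905.3 ÷ 4 = 226.325 g.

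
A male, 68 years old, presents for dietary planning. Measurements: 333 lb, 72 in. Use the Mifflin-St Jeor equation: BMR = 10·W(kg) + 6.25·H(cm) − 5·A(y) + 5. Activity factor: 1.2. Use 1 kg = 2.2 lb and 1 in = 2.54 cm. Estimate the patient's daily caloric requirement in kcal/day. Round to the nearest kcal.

Convert to metric: weight = 333 ÷ 2.2 = 151.3636 kg; height = 72 × 2.54 = 182.88 cm.
Mifflin-St Jeor (male): BMR = 10(151.3636) + 6.25(182.88) − 5(68) + 5 = 1513.6364 + 1143 − 340 + 5 = 2321.6364 kcal/day.
TEE = BMR × activity factor = 2321.6364 × 1.2 = 2785.9636 kcal/day.

2786 kcal/day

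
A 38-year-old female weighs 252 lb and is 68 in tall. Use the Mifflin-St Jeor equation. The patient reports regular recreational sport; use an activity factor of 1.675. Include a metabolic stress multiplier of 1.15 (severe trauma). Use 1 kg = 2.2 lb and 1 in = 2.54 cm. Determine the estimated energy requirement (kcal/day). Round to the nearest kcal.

3610 kcal/day

Convert to metric: weight = 252 ÷ 2.2 = 114.5455 kg; height = 68 × 2.54 = 172.72 cm.
Mifflin-St Jeor (female): BMR = 10(114.5455) + 6.25(172.72) − 5(38) − 161 = 1145.4545 + 1079.5 − 190 − 161 = 1873.9545 kcal/day.
TEE = BMR × activity factor = 1873.9545 × 1.675 = 3138.8739 kcal/day.
Apply stress factor: 3138.8739 × 1.15 = 3609.7049 kcal/day.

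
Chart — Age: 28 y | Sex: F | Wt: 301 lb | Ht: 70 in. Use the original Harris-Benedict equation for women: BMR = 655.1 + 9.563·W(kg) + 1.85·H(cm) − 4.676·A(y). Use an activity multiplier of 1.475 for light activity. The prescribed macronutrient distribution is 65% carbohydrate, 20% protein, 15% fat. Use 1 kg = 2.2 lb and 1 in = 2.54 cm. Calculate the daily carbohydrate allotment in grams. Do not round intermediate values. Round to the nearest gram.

Convert to metric: weight = 301 ÷ 2.2 = 136.8182 kg; height = 70 × 2.54 = 177.8 cm.
Harris-Benedict: BMR = 655.1 + 9.563(136.8182) + 1.85(177.8) − 4.676(28) = 2161.4943 kcal/day.
TEE = 2161.4943 × 1.475 = 3188.2041 kcal/day.
Carbohydrate energy = 65% × 3188.2041 = 2072.3326 kcal.
Carbohydrate = 2072.3326 ÷ 4 kcal/g = 518.0832 g.

518 g/day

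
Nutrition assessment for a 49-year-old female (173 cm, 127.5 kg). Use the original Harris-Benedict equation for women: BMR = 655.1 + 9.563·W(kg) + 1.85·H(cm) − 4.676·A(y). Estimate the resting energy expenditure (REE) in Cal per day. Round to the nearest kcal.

1965 Cal per day

Harris-Benedict: BMR = 655.1 + 9.563(127.5) + 1.85(173) − 4.676(49) = 1965.3085 kcal/day.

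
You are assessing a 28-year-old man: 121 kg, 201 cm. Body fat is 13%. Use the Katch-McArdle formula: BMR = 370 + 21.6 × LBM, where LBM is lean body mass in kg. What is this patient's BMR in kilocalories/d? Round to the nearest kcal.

2644 kilocalories/d

LBM = 121 × (1 − 0.13) = 105.27 kg. Katch-McArdle: BMR = 370 + 21.6 × 105.27 = 2643.832 kcal/day.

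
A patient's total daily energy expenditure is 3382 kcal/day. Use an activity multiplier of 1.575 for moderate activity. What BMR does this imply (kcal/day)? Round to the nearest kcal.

BMR = TEE ÷ activity factor = 3382 ÷ 1.575 = 2147.3016 kcal/day.

2147 kcal/day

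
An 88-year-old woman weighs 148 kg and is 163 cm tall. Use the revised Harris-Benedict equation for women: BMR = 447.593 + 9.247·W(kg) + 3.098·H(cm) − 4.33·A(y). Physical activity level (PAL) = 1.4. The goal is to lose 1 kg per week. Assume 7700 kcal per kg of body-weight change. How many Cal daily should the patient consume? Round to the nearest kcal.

1616 Cal daily

Harris-Benedict: BMR = 447.593 + 9.247(148) + 3.098(163) − 4.33(88) = 1940.083 kcal/day.
TEE = 1940.083 × 1.4 = 2716.1162 kcal/day.
Required daily deficit = 1 × 7700 ÷ 7 = 1100 kcal/day.
Target intake = 2716.1162 − 1100 = 1616.1162 kcal/day.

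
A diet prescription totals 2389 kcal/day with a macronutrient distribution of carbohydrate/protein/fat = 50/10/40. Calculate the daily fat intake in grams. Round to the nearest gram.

Fat energy = 40% × 2389 = 955.6 kcal.
At 9 kcal/g: 955.6 ÷ 9 = 106.1778 g.

106 g/day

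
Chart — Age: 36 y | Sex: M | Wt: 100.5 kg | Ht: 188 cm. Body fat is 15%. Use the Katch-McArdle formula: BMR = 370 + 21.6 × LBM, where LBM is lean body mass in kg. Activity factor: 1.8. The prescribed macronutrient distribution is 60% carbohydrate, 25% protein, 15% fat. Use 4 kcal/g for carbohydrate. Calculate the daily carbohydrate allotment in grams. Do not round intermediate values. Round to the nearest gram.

598 g/day

LBM = 100.5 × (1 − 0.15) = 85.425 kg. Katch-McArdle: BMR = 370 + 21.6 × 85.425 = 2215.18 kcal/day.
TEE = 2215.18 × 1.8 = 3987.324 kcal/day.
Carbohydrate energy = 60% × 3987.324 = 2392.3944 kcal.
Carbohydrate = 2392.3944 ÷ 4 kcal/g = 598.0986 g.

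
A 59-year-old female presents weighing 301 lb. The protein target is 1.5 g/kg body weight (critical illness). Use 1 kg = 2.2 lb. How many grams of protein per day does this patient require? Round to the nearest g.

Weight in kg = 301 ÷ 2.2 = 136.8182 kg.
Protein = 1.5 g/kg × 136.8182 kg = 205.2273 g/day.

205 g/day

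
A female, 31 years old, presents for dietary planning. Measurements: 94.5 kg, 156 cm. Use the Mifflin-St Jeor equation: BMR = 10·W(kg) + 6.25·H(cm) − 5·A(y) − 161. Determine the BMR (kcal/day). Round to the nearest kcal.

Mifflin-St Jeor (female): BMR = 10(94.5) + 6.25(156) − 5(31) − 161 = 945 + 975 − 155 − 161 = 1604 kcal/day.

1604 kcal/day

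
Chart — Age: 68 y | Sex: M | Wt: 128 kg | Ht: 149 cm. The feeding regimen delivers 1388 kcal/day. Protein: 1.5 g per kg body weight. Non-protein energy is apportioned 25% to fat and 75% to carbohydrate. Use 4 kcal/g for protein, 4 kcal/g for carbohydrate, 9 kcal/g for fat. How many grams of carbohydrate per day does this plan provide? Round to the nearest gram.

116 g/day

Protein = 1.5 × 128 = 192 g → 192 × 4 = 768 kcal.
Non-protein calories = 1388 − 768 = 620 kcal.
Fat: 25% × 620 = 155 kcal; carbohydrate: 465 kcal.
Carbohydrate: 465 kcal ÷ 4 kcal/g = 116.25 g.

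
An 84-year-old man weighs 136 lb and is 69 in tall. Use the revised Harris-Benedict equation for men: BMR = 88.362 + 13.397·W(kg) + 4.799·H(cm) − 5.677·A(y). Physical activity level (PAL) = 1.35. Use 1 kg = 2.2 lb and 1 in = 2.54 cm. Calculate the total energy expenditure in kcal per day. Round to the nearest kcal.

1729 kcal per day

Convert to metric: weight = 136 ÷ 2.2 = 61.8182 kg; height = 69 × 2.54 = 175.26 cm.
Harris-Benedict: BMR = 88.362 + 13.397(61.8182) + 4.799(175.26) − 5.677(84) = 1280.7449 kcal/day.
TEE = BMR × activity factor = 1280.7449 × 1.35 = 1729.0056 kcal/day.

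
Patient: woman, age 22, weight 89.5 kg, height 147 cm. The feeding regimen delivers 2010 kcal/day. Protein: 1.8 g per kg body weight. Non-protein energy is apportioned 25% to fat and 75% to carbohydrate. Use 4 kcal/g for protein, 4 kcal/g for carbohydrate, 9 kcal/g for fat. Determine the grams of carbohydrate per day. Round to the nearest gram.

Protein = 1.8 × 89.5 = 161.1 g → 161.1 × 4 = 644.4 kcal.
Non-protein calories = 2010 − 644.4 = 1365.6 kcal.
Fat: 25% × 1365.6 = 341.4 kcal; carbohydrate: 1024.2 kcal.
Carbohydrate: 1024.2 kcal ÷ 4 kcal/g = 256.05 g.

256 g/day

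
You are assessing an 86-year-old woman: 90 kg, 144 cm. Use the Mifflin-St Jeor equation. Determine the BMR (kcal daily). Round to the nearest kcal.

Mifflin-St Jeor (female): BMR = 10(90) + 6.25(144) − 5(86) − 161 = 900 + 900 − 430 − 161 = 1209 kcal/day.

1209 kcal daily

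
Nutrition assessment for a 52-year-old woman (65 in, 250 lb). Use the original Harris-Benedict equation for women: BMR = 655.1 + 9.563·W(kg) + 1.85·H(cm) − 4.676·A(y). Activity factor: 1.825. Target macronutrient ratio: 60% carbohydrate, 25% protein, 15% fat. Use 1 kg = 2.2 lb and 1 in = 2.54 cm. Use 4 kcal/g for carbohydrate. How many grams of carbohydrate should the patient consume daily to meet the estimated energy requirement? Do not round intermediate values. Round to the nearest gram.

494 g/day

Convert to metric: weight = 250 ÷ 2.2 = 113.6364 kg; height = 65 × 2.54 = 165.1 cm.
Harris-Benedict: BMR = 655.1 + 9.563(113.6364) + 1.85(165.1) − 4.676(52) = 1804.0875 kcal/day.
TEE = 1804.0875 × 1.825 = 3292.4598 kcal/day.
Carbohydrate energy = 60% × 3292.4598 = 1975.4759 kcal.
Carbohydrate = 1975.4759 ÷ 4 kcal/g = 493.869 g.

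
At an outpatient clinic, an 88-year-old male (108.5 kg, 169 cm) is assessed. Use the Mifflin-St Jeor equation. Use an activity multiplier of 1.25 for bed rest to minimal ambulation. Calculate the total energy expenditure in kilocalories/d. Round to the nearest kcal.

2133 kilocalories/d

Mifflin-St Jeor (male): BMR = 10(108.5) + 6.25(169) − 5(88) + 5 = 1085 + 1056.25 − 440 + 5 = 1706.25 kcal/day.
TEE = BMR × activity factor = 1706.25 × 1.25 = 2132.8125 kcal/day.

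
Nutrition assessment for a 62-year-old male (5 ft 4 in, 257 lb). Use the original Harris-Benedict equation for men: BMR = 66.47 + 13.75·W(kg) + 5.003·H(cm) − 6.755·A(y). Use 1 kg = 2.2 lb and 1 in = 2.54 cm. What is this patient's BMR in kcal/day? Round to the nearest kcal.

2067 kcal/day

Convert to metric: weight = 257 ÷ 2.2 = 116.8182 kg; height = (5×12 + 4) × 2.54 = 64 × 2.54 = 162.56 cm.
Harris-Benedict: BMR = 66.47 + 13.75(116.8182) + 5.003(162.56) − 6.755(62) = 2067.1977 kcal/day.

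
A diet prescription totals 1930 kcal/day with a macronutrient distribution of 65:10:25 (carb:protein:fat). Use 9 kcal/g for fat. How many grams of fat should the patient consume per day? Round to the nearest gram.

Fat energy = 25% × 1930 = 482.5 kcal.
At 9 kcal/g: 482.5 ÷ 9 = 53.6111 g.

54 g/day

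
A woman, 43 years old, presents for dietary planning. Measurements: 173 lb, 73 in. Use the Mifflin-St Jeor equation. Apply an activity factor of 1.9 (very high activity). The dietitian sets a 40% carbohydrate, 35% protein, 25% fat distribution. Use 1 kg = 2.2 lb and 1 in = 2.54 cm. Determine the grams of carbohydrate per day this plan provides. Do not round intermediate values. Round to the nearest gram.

298 g/day

Convert to metric: weight = 173 ÷ 2.2 = 78.6364 kg; height = 73 × 2.54 = 185.42 cm.
Mifflin-St Jeor (female): BMR = 10(78.6364) + 6.25(185.42) − 5(43) − 161 = 786.3636 + 1158.875 − 215 − 161 = 1569.2386 kcal/day.
TEE = 1569.2386 × 1.9 = 2981.5534 kcal/day.
Carbohydrate energy = 40% × 2981.5534 = 1192.6214 kcal.
Carbohydrate = 1192.6214 ÷ 4 kcal/g = 298.1553 g.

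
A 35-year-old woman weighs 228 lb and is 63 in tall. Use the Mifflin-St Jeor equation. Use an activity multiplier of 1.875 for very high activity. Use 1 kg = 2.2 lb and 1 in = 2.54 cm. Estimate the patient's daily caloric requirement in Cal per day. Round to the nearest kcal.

3188 Cal per day

Convert to metric: weight = 228 ÷ 2.2 = 103.6364 kg; height = 63 × 2.54 = 160.02 cm.
Mifflin-St Jeor (female): BMR = 10(103.6364) + 6.25(160.02) − 5(35) − 161 = 1036.3636 + 1000.125 − 175 − 161 = 1700.4886 kcal/day.
TEE = BMR × activity factor = 1700.4886 × 1.875 = 3188.4162 kcal/day.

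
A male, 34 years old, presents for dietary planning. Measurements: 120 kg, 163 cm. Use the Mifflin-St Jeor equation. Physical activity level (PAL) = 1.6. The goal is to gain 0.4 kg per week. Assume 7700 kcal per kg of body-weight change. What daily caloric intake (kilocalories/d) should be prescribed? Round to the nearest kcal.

3726 kilocalories/d

Mifflin-St Jeor (male): BMR = 10(120) + 6.25(163) − 5(34) + 5 = 1200 + 1018.75 − 170 + 5 = 2053.75 kcal/day.
TEE = 2053.75 × 1.6 = 3286 kcal/day.
Required daily surplus = 0.4 × 7700 ÷ 7 = 440 kcal/day.
Target intake = 3286 + 440 = 3726 kcal/day.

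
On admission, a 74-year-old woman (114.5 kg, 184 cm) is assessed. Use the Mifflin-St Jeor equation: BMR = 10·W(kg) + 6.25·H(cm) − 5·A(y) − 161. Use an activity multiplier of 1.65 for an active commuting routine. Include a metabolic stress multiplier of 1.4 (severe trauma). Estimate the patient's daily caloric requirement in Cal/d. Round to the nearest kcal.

Mifflin-St Jeor (female): BMR = 10(114.5) + 6.25(184) − 5(74) − 161 = 1145 + 1150 − 370 − 161 = 1764 kcal/day.
TEE = BMR × activity factor = 1764 × 1.65 = 2910.6 kcal/day.
Apply stress factor: 2910.6 × 1.4 = 4074.84 kcal/day.

4075 Cal/d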